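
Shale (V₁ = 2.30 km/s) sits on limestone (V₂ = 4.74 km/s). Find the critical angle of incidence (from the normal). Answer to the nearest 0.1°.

Critical incidence: sin θ_c = V₁/V₂ = 2.30/4.74 = 0.4852.
θ_c = arcsin 0.4852 = 29.03°.

29.0°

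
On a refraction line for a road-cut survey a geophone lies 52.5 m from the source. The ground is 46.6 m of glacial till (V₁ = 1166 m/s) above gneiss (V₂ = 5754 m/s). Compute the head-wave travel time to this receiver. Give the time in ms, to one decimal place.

87.4 ms

θ_c = arcsin(V₁/V₂) = arcsin(1166/5754) = 11.69°, cos θ_c = 0.9793.
Intercept time tᵢ = 2h cos θ_c / V₁ = 2·46.6·0.9793/1166 = 0.07827 s.
t = x/V₂ + tᵢ = 52.5/5754 + 0.07827 = 0.08740 s.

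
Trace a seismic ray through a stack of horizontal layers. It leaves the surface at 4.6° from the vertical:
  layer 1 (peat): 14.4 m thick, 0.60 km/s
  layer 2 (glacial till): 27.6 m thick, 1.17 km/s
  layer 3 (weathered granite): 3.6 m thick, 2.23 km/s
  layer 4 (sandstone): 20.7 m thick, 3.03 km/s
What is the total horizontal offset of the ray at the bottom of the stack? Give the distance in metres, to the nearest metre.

16 m

p = sin θ₁/V₁ = sin 4.6°/0.60 = 1.3366e-01 s/km is conserved through the stack.
Layer 1: θ = 4.60°; offset = 14.4·tan 4.60° = 1.159 m.
Layer 2: sin θ = p·1.17 = 0.1564 → θ = 9.00°; offset = 27.6·tan 9.00° = 4.370 m.
Layer 3: sin θ = p·2.23 = 0.2981 → θ = 17.34°; offset = 3.6·tan 17.34° = 1.124 m.
Layer 4: sin θ = p·3.03 = 0.4050 → θ = 23.89°; offset = 20.7·tan 23.89° = 9.169 m.
Σ offsets = 15.822 m.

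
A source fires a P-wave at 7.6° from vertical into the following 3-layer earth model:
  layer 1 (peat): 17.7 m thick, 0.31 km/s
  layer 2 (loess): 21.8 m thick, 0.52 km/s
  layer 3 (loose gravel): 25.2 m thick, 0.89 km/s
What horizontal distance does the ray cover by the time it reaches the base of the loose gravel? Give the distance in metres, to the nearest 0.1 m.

Apply Snell's law at each interface; in layer i the horizontal offset is hᵢ·tan θᵢ.
Layer 1: θ = 7.60°; offset = 17.7·tan 7.60° = 2.362 m.
Layer 2: sin θ = 0.52·sin 7.6°/0.31 = 0.2218, θ = 12.82°; offset = 21.8·tan 12.82° = 4.960 m.
Layer 3: sin θ = 0.89·sin 7.6°/0.31 = 0.3797, θ = 22.32°; offset = 25.2·tan 22.32° = 10.343 m.
Summing the layer offsets gives 17.665 m.

17.7 m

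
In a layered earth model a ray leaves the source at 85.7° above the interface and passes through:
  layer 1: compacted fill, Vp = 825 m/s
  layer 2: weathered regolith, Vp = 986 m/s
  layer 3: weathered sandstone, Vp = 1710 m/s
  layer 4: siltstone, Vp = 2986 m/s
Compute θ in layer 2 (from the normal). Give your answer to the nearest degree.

From the normal: θ₁ = 90° − 85.7° = 4.3°.
Snell's law across each interface conserves sin θ / V, so sin θ_2 = V_2·sin θ₁/V₁.
sin θ_2 = 986 × sin 4.3° / 825 = 0.0896.
θ_2 = arcsin 0.0896 = 5.14°.

5°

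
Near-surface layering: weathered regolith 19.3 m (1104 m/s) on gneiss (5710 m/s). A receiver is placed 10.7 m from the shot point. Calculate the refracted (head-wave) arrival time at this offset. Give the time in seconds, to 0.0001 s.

0.0362 s

θ_c = arcsin(V₁/V₂) = arcsin(1104/5710) = 11.15°, cos θ_c = 0.9811.
Intercept time tᵢ = 2h cos θ_c / V₁ = 2·19.3·0.9811/1104 = 0.03430 s.
t = x/V₂ + tᵢ = 10.7/5710 + 0.03430 = 0.03618 s.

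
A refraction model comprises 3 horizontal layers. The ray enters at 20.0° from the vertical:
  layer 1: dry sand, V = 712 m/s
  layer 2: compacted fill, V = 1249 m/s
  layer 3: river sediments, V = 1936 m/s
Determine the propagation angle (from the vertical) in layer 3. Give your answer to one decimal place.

Snell's law across each interface conserves sin θ / V, so sin θ_3 = V_3·sin θ₁/V₁.
sin θ_3 = 1936 × sin 20.0° / 712 = 0.9300.
θ_3 = 68.43° from the vertical.

68.4°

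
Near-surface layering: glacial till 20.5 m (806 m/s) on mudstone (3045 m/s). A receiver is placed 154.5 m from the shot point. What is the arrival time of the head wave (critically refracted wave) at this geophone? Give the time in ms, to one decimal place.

99.8 ms

t = x/V₂ + 2h·√(V₂²−V₁²)/(V₁V₂).
√(V₂²−V₁²) = √(3045²−806²) = 2936.4 m/s; delay term = 2·20.5·2936.4/(806·3045) = 0.04905 s.
t = 154.5/3045 + 0.04905 = 0.09979 s.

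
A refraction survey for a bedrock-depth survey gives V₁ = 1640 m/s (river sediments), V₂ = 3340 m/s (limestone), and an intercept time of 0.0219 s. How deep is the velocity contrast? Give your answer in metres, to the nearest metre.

21 m

h = tᵢ·V₁·V₂ / (2·√(V₂²−V₁²)).
√(V₂²−V₁²) = √(3340² − 1640²) = 2909.6 m/s.
h = 0.0219 s × 1640 × 3340 / (2 × 2909.6) = 20.61 m.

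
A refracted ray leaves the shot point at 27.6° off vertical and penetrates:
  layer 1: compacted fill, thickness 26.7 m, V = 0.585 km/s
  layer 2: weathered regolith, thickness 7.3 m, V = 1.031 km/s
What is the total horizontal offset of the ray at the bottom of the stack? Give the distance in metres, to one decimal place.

Ray parameter p = sin 27.6° / 0.585 km/s = 7.9196e-01 s/km.
Layer 1: θ = 27.60°; offset = 26.7·tan 27.60° = 13.958 m.
Layer 2: sin θ = p·1.031 = 0.8165 → θ = 54.74°; offset = 7.3·tan 54.74° = 10.324 m.
Σ offsets = 24.283 m.

24.3 m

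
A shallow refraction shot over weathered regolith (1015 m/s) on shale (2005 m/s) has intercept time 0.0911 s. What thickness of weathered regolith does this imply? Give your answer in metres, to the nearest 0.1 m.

53.6 m

h = tᵢ·V₁·V₂ / (2·√(V₂²−V₁²)).
√(V₂²−V₁²) = √(2005² − 1015²) = 1729.1 m/s.
h = 0.0911 s × 1015 × 2005 / (2 × 1729.1) = 53.61 m.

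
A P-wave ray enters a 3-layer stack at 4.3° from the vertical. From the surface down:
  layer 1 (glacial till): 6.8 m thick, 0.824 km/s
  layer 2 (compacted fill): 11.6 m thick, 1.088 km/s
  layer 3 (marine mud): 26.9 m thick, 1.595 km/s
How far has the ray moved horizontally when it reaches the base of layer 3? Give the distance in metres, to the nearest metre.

6 m

Apply Snell's law at each interface; in layer i the horizontal offset is hᵢ·tan θᵢ.
Layer 1: θ = 4.30°; offset = 6.8·tan 4.30° = 0.511 m.
Layer 2: sin θ = 1.088·sin 4.3°/0.824 = 0.0990, θ = 5.68°; offset = 11.6·tan 5.68° = 1.154 m.
Layer 3: sin θ = 1.595·sin 4.3°/0.824 = 0.1451, θ = 8.35°; offset = 26.9·tan 8.35° = 3.946 m.
Σ offsets = 5.611 m.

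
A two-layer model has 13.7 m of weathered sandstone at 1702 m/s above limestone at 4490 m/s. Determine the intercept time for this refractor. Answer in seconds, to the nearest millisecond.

0.015 s

tᵢ = 2h·√(V₂²−V₁²)/(V₁V₂).
√(V₂²−V₁²) = √(4490²−1702²) = 4154.9 m/s.
tᵢ = 2·13.7·4154.9/(1702·4490) = 0.01490 s.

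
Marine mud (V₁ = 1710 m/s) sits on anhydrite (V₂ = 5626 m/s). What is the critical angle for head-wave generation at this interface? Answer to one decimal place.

17.7°

At critical incidence the refracted ray runs along the interface (θ₂ = 90°), so sin θ_c = V₁/V₂.
θ_c = arcsin(1710/5626) = arcsin 0.3039 = 17.69°.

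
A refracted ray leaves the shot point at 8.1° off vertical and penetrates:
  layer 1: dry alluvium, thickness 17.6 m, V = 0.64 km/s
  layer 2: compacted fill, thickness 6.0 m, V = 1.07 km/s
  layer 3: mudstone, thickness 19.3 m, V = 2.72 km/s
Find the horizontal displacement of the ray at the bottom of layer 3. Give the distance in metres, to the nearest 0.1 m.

18.4 m

Apply Snell's law at each interface; in layer i the horizontal offset is hᵢ·tan θᵢ.
Layer 1: θ = 8.10°; offset = 17.6·tan 8.10° = 2.505 m.
Layer 2: sin θ = 1.07·sin 8.1°/0.64 = 0.2356, θ = 13.63°; offset = 6.0·tan 13.63° = 1.454 m.
Layer 3: sin θ = 2.72·sin 8.1°/0.64 = 0.5988, θ = 36.79°; offset = 19.3·tan 36.79° = 14.431 m.
Total horizontal offset = 18.390 m.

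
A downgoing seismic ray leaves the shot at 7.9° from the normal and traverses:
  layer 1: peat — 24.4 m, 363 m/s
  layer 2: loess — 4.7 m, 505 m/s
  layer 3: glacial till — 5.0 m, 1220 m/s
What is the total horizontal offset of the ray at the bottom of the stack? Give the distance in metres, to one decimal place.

6.9 m

Apply Snell's law at each interface; in layer i the horizontal offset is hᵢ·tan θᵢ.
Layer 1: θ = 7.90°; offset = 24.4·tan 7.90° = 3.386 m.
Layer 2: sin θ = 505·sin 7.9°/363 = 0.1912, θ = 11.02°; offset = 4.7·tan 11.02° = 0.916 m.
Layer 3: sin θ = 1220·sin 7.9°/363 = 0.4619, θ = 27.51°; offset = 5.0·tan 27.51° = 2.604 m.
Σ offsets = 6.906 m.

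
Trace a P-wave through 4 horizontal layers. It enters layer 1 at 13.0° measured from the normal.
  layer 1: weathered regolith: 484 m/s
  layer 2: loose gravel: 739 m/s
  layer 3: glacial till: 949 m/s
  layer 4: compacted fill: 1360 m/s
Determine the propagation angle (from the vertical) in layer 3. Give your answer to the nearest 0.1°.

26.2°

Snell's law across each interface conserves sin θ / V, so sin θ_3 = V_3·sin θ₁/V₁.
sin θ_3 = 949 × sin 13.0° / 484 = 0.4411.
θ_3 = arcsin 0.4411 = 26.17°.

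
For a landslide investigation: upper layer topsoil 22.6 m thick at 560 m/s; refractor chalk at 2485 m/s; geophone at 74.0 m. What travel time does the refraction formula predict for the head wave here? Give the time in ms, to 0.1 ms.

θ_c = arcsin(V₁/V₂) = arcsin(560/2485) = 13.02°, cos θ_c = 0.9743.
Intercept time tᵢ = 2h cos θ_c / V₁ = 2·22.6·0.9743/560 = 0.07864 s.
t = x/V₂ + tᵢ = 74.0/2485 + 0.07864 = 0.10842 s.

108.4 ms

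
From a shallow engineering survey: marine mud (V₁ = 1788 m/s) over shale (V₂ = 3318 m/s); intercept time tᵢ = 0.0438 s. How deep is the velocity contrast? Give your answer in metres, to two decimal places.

46.48 m

h = tᵢ·V₁·V₂ / (2·√(V₂²−V₁²)).
√(V₂²−V₁²) = √(3318² − 1788²) = 2795.0 m/s.
h = 0.0438 s × 1788 × 3318 / (2 × 2795.0) = 46.48 m.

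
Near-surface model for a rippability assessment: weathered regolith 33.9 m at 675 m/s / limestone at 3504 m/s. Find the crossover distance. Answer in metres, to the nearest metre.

82 m

θ_c = arcsin(675/3504) = 11.11°, so cos θ_c = 0.9813 and tᵢ = 2h cos θ_c/V₁ = 0.0986 s.
At crossover x/V₁ = x/V₂ + tᵢ ⇒ x = tᵢ/(1/V₁ − 1/V₂) = 0.09856/(1.4815e-03 − 2.8539e-04) = 82.40 m.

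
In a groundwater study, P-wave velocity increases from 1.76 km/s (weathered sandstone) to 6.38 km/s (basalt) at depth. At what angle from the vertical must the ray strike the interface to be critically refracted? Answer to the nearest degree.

At critical incidence the refracted ray runs along the interface (θ₂ = 90°), so sin θ_c = V₁/V₂.
θ_c = arcsin(1.76/6.38) = arcsin 0.2759 = 16.01°.

16°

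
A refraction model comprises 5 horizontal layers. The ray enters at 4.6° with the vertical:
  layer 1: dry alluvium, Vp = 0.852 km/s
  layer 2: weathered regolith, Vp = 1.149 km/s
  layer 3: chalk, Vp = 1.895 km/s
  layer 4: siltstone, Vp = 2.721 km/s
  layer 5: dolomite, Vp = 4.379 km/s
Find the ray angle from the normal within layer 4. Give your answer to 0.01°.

14.84°

Ray parameter p = sin 4.6° / 0.852 = 9.4130e-02 s/km.
sin θ_4 = p·V_4 = 9.4130e-02 × 2.721 = 0.2561.
θ_4 = arcsin 0.2561 = 14.84°.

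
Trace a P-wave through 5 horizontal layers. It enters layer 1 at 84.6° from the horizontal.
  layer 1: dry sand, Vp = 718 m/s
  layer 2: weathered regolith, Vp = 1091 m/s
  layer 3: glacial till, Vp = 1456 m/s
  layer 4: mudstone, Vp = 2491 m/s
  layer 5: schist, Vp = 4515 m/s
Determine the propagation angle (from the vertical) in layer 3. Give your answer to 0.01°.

From the normal: θ₁ = 90° − 84.6° = 5.4°.
Ray parameter p = sin 5.4° / 718 = 1.3107e-04 s/m.
sin θ_3 = p·V_3 = 1.3107e-04 × 1456 = 0.1908.
θ_3 = 11.00° from the vertical.

11.00°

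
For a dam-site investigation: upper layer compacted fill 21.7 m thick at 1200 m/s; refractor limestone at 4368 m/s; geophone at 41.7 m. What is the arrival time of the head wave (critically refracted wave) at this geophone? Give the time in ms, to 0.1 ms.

44.3 ms

t = x/V₂ + 2h·√(V₂²−V₁²)/(V₁V₂).
√(V₂²−V₁²) = √(4368²−1200²) = 4199.9 m/s; delay term = 2·21.7·4199.9/(1200·4368) = 0.03478 s.
t = 41.7/4368 + 0.03478 = 0.04432 s.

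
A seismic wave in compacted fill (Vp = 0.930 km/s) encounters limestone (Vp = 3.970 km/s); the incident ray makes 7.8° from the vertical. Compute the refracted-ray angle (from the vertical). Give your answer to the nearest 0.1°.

sin θ₁/V₁ = sin θ₂/V₂ ⇒ sin θ₂ = 3.970·sin 7.8°/0.930 = 3.970·0.1357/0.930 = 0.5793.
θ₂ = arcsin 0.5793 = 35.40° from the normal.

35.4°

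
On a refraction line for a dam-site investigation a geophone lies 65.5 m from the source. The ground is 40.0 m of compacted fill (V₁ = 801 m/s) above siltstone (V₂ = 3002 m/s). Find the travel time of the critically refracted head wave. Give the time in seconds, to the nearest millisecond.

0.118 s

t = x/V₂ + 2h·√(V₂²−V₁²)/(V₁V₂).
√(V₂²−V₁²) = √(3002²−801²) = 2893.2 m/s; delay term = 2·40.0·2893.2/(801·3002) = 0.09625 s.
t = 65.5/3002 + 0.09625 = 0.11807 s.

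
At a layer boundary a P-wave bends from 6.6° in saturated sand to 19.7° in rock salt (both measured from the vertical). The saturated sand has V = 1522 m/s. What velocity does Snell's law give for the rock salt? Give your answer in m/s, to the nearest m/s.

Snell's law: sin 6.6°/V₁ = sin 19.7°/V₂.
V₂ = V₁·sin 19.7°/sin 6.6° = 1522 × 2.9329 = 4463.82 m/s.

4464 m/s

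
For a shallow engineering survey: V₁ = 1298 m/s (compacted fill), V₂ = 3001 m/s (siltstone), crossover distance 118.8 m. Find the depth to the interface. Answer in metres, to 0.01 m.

x_cross = 2h·√((V₂+V₁)/(V₂−V₁)) → h = x_cross / (2·√((V₂+V₁)/(V₂−V₁))).
√((V₂+V₁)/(V₂−V₁)) = √((3001+1298)/(3001−1298)) = 1.5888.
h = 118.8 / (2·1.5888) = 37.39 m.

37.39 m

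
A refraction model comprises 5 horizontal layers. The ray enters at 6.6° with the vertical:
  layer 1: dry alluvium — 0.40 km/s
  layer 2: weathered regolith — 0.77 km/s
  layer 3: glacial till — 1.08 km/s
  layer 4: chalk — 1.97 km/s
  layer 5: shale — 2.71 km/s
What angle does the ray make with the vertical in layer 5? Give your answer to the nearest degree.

Snell's law across each interface conserves sin θ / V, so sin θ_5 = V_5·sin θ₁/V₁.
sin θ_5 = 2.71 × sin 6.6° / 0.40 = 0.7787.
θ_5 = arcsin 0.7787 = 51.14°.

51°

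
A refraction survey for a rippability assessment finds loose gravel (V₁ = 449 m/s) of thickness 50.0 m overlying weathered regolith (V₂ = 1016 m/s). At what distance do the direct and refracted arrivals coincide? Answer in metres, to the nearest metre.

x_cross = 2h·√((V₂+V₁)/(V₂−V₁)).
(V₂+V₁)/(V₂−V₁) = (1016+449)/(1016−449) = 2.5838; √ = 1.6074.
x_cross = 2·50.0·1.6074 = 160.74 m.

161 m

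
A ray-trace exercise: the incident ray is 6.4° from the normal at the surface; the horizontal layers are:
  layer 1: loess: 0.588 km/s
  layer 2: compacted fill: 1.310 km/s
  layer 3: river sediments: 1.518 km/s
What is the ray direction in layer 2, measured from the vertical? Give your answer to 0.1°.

Snell's law across each interface conserves sin θ / V, so sin θ_2 = V_2·sin θ₁/V₁.
sin θ_2 = 1.310 × sin 6.4° / 0.588 = 0.2483.
θ_2 = 14.38° from the vertical.

14.4°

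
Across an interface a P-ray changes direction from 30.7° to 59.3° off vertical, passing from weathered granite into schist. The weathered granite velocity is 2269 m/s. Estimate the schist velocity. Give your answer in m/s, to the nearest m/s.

3821 m/s

Snell's law: sin 30.7°/V₁ = sin 59.3°/V₂.
V₂ = V₁·sin 59.3°/sin 30.7° = 2269 × 1.6842 = 3821.43 m/s.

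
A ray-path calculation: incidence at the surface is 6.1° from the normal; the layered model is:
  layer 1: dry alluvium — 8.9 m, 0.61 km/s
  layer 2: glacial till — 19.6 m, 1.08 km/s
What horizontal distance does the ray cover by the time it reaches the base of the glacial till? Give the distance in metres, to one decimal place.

4.7 m

p = sin θ₁/V₁ = sin 6.1°/0.61 = 1.7420e-01 s/km is conserved through the stack.
Layer 1: θ = 6.10°; offset = 8.9·tan 6.10° = 0.951 m.
Layer 2: sin θ = p·1.08 = 0.1881 → θ = 10.84°; offset = 19.6·tan 10.84° = 3.755 m.
Σ offsets = 4.706 m.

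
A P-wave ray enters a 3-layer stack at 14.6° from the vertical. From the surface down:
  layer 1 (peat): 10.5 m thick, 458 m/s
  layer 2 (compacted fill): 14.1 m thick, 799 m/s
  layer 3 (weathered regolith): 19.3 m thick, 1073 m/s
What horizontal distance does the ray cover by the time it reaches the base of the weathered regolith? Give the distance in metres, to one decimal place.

23.8 m

p = sin θ₁/V₁ = sin 14.6°/458 = 5.5037e-04 s/m is conserved through the stack.
Layer 1: θ = 14.60°; offset = 10.5·tan 14.60° = 2.735 m.
Layer 2: sin θ = p·799 = 0.4397 → θ = 26.09°; offset = 14.1·tan 26.09° = 6.904 m.
Layer 3: sin θ = p·1073 = 0.5905 → θ = 36.20°; offset = 19.3·tan 36.20° = 14.123 m.
Σ offsets = 23.762 m.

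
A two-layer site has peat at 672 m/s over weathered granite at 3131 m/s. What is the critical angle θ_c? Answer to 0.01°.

12.39°

At critical incidence the refracted ray runs along the interface (θ₂ = 90°), so sin θ_c = V₁/V₂.
θ_c = arcsin(672/3131) = arcsin 0.2146 = 12.39°.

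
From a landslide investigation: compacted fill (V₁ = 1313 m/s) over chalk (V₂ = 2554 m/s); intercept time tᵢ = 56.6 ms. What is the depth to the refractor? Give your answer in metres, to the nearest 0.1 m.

43.3 m

h = tᵢ·V₁·V₂ / (2·√(V₂²−V₁²)).
√(V₂²−V₁²) = √(2554² − 1313²) = 2190.6 m/s.
h = 0.0566 s × 1313 × 2554 / (2 × 2190.6) = 43.32 m.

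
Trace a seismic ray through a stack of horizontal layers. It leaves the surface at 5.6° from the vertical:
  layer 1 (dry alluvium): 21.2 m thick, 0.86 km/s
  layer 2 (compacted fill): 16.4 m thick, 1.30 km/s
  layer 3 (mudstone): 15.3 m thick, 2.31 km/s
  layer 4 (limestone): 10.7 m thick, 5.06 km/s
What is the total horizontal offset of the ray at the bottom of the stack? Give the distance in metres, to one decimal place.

16.2 m

Apply Snell's law at each interface; in layer i the horizontal offset is hᵢ·tan θᵢ.
Layer 1: θ = 5.60°; offset = 21.2·tan 5.60° = 2.079 m.
Layer 2: sin θ = 1.30·sin 5.6°/0.86 = 0.1475, θ = 8.48°; offset = 16.4·tan 8.48° = 2.446 m.
Layer 3: sin θ = 2.31·sin 5.6°/0.86 = 0.2621, θ = 15.20°; offset = 15.3·tan 15.20° = 4.156 m.
Layer 4: sin θ = 5.06·sin 5.6°/0.86 = 0.5742, θ = 35.04°; offset = 10.7·tan 35.04° = 7.503 m.
Summing the layer offsets gives 16.184 m.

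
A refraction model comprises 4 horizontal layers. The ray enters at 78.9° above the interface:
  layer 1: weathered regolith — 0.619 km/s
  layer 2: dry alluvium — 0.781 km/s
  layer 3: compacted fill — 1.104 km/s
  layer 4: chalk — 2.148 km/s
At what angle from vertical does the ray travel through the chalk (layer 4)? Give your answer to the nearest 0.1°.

41.9°

From the normal: θ₁ = 90° − 78.9° = 11.1°.
Snell's law across each interface conserves sin θ / V, so sin θ_4 = V_4·sin θ₁/V₁.
sin θ_4 = 2.148 × sin 11.1° / 0.619 = 0.6681.
θ_4 = arcsin 0.6681 = 41.92°.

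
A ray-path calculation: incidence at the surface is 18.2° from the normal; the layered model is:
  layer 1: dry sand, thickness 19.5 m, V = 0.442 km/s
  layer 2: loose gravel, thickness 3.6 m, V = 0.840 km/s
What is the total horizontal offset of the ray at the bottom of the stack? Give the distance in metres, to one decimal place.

9.1 m

Apply Snell's law at each interface; in layer i the horizontal offset is hᵢ·tan θᵢ.
Layer 1: θ = 18.20°; offset = 19.5·tan 18.20° = 6.411 m.
Layer 2: sin θ = 0.840·sin 18.2°/0.442 = 0.5936, θ = 36.41°; offset = 3.6·tan 36.41° = 2.655 m.
Summing the layer offsets gives 9.067 m.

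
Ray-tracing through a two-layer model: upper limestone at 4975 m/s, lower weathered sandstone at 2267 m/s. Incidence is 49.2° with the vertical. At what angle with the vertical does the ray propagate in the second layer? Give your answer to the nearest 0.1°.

20.2°

sin θ₁/V₁ = sin θ₂/V₂ ⇒ sin θ₂ = 2267·sin 49.2°/4975 = 2267·0.7570/4975 = 0.3449.
θ₂ = arcsin 0.3449 = 20.18° from the normal.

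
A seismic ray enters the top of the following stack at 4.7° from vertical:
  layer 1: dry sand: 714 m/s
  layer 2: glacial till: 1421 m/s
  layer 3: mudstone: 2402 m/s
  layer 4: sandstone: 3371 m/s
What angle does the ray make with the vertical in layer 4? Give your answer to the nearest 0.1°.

Snell's law across each interface conserves sin θ / V, so sin θ_4 = V_4·sin θ₁/V₁.
sin θ_4 = 3371 × sin 4.7° / 714 = 0.3869.
θ_4 = arcsin 0.3869 = 22.76°.

22.8°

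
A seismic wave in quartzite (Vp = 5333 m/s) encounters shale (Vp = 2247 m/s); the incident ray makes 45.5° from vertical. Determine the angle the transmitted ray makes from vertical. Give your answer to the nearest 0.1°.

17.5°

Snell's law: sin θ₂ = (V₂/V₁)·sin θ₁ = (2247/5333)·sin 45.5° = 0.3005.
θ₂ = arcsin 0.3005 = 17.49° from the normal.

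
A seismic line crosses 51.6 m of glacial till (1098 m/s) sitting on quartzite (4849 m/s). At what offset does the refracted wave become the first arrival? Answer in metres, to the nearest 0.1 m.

129.9 m

x_cross = 2h·√((V₂+V₁)/(V₂−V₁)).
(V₂+V₁)/(V₂−V₁) = (4849+1098)/(4849−1098) = 1.5854; √ = 1.2591.
x_cross = 2·51.6·1.2591 = 129.94 m.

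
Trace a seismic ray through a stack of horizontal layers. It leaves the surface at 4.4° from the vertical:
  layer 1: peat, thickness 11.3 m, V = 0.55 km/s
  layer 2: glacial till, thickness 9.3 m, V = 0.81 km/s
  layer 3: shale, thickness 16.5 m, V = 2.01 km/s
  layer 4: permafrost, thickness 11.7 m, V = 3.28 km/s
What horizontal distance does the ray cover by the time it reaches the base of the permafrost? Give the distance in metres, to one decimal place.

Apply Snell's law at each interface; in layer i the horizontal offset is hᵢ·tan θᵢ.
Layer 1: θ = 4.40°; offset = 11.3·tan 4.40° = 0.869 m.
Layer 2: sin θ = 0.81·sin 4.4°/0.55 = 0.1130, θ = 6.49°; offset = 9.3·tan 6.49° = 1.058 m.
Layer 3: sin θ = 2.01·sin 4.4°/0.55 = 0.2804, θ = 16.28°; offset = 16.5·tan 16.28° = 4.819 m.
Layer 4: sin θ = 3.28·sin 4.4°/0.55 = 0.4575, θ = 27.23°; offset = 11.7·tan 27.23° = 6.020 m.
Σ offsets = 12.767 m.

12.8 m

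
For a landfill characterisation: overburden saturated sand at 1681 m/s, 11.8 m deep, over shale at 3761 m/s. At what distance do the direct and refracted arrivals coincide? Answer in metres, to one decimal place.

θ_c = arcsin(1681/3761) = 26.55°, so cos θ_c = 0.8946 and tᵢ = 2h cos θ_c/V₁ = 0.0126 s.
At crossover x/V₁ = x/V₂ + tᵢ ⇒ x = tᵢ/(1/V₁ − 1/V₂) = 0.01256/(5.9488e-04 − 2.6589e-04) = 38.17 m.

38.2 m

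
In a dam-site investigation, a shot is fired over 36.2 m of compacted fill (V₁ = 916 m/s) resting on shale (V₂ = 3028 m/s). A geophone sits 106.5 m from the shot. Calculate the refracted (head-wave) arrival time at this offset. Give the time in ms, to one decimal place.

110.5 ms

t = x/V₂ + 2h·√(V₂²−V₁²)/(V₁V₂).
√(V₂²−V₁²) = √(3028²−916²) = 2886.1 m/s; delay term = 2·36.2·2886.1/(916·3028) = 0.07534 s.
t = 106.5/3028 + 0.07534 = 0.11051 s.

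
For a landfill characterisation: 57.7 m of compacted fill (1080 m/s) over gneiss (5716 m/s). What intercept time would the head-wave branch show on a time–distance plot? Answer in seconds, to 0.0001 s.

θ_c = arcsin(V₁/V₂) = arcsin(1080/5716) = 10.89°; cos θ_c = 0.9820.
tᵢ = 2h·cos θ_c / V₁ = 2·57.7·0.9820 / 1080 = 0.10493 s.

0.1049 s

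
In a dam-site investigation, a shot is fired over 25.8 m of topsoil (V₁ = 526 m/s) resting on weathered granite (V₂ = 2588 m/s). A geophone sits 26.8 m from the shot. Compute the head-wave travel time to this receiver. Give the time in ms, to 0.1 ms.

106.4 ms

θ_c = arcsin(V₁/V₂) = arcsin(526/2588) = 11.73°, cos θ_c = 0.9791.
Intercept time tᵢ = 2h cos θ_c / V₁ = 2·25.8·0.9791/526 = 0.09605 s.
t = x/V₂ + tᵢ = 26.8/2588 + 0.09605 = 0.10641 s.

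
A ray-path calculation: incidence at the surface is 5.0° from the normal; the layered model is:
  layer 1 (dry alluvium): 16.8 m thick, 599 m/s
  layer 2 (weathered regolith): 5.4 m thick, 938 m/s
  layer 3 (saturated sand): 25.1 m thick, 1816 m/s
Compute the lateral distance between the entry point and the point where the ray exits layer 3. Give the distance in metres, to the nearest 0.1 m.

Apply Snell's law at each interface; in layer i the horizontal offset is hᵢ·tan θᵢ.
Layer 1: θ = 5.00°; offset = 16.8·tan 5.00° = 1.470 m.
Layer 2: sin θ = 938·sin 5.0°/599 = 0.1365, θ = 7.84°; offset = 5.4·tan 7.84° = 0.744 m.
Layer 3: sin θ = 1816·sin 5.0°/599 = 0.2642, θ = 15.32°; offset = 25.1·tan 15.32° = 6.877 m.
Summing the layer offsets gives 9.090 m.

9.1 m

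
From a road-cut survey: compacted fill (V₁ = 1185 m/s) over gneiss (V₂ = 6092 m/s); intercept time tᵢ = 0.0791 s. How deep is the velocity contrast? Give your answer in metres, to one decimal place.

h = tᵢ·V₁·V₂ / (2·√(V₂²−V₁²)).
√(V₂²−V₁²) = √(6092² − 1185²) = 5975.6 m/s.
h = 0.0791 s × 1185 × 6092 / (2 × 5975.6) = 47.78 m.

47.8 m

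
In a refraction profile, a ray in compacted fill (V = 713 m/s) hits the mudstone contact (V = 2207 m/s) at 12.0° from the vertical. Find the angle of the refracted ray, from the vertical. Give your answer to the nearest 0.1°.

Snell's law: sin θ₂ = (V₂/V₁)·sin θ₁ = (2207/713)·sin 12.0° = 0.6436.
θ₂ = arcsin 0.6436 = 40.06° from the normal.

40.1°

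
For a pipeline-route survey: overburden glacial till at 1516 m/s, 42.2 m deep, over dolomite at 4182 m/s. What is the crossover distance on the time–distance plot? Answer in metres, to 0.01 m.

123.39 m

θ_c = arcsin(1516/4182) = 21.25°, so cos θ_c = 0.9320 and tᵢ = 2h cos θ_c/V₁ = 0.0519 s.
At crossover x/V₁ = x/V₂ + tᵢ ⇒ x = tᵢ/(1/V₁ − 1/V₂) = 0.05189/(6.5963e-04 − 2.3912e-04) = 123.39 m.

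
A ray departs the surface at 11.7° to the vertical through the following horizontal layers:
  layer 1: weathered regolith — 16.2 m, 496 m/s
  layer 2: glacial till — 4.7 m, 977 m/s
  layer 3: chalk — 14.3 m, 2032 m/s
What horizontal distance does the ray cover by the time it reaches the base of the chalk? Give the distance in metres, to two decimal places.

p = sin θ₁/V₁ = sin 11.7°/496 = 4.0885e-04 s/m is conserved through the stack.
Layer 1: θ = 11.70°; offset = 16.2·tan 11.70° = 3.3549 m.
Layer 2: sin θ = p·977 = 0.3994 → θ = 23.54°; offset = 4.7·tan 23.54° = 2.0478 m.
Layer 3: sin θ = p·2032 = 0.8308 → θ = 56.18°; offset = 14.3·tan 56.18° = 21.3436 m.
Total horizontal offset = 26.7463 m.

26.75 m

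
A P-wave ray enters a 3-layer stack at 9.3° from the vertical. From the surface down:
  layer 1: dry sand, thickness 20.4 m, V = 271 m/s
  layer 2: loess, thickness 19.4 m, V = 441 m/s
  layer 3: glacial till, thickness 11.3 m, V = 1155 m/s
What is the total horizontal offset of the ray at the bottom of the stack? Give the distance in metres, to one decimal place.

19.4 m

p = sin θ₁/V₁ = sin 9.3°/271 = 5.9632e-04 s/m is conserved through the stack.
Layer 1: θ = 9.30°; offset = 20.4·tan 9.30° = 3.341 m.
Layer 2: sin θ = p·441 = 0.2630 → θ = 15.25°; offset = 19.4·tan 15.25° = 5.288 m.
Layer 3: sin θ = p·1155 = 0.6888 → θ = 43.53°; offset = 11.3·tan 43.53° = 10.735 m.
Total horizontal offset = 19.364 m.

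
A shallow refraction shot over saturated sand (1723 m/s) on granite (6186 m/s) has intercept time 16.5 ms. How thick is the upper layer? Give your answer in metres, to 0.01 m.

14.80 m

θ_c = arcsin(1723/6186) = 16.17°; cos θ_c = 0.9604.
tᵢ = 2h cos θ_c/V₁ ⇒ h = tᵢ·V₁/(2 cos θ_c) = 0.0165·1723/(2·0.9604) = 14.80 m.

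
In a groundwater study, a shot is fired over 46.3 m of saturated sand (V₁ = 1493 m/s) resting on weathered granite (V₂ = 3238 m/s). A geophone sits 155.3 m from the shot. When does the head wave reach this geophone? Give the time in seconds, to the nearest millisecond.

θ_c = arcsin(V₁/V₂) = arcsin(1493/3238) = 27.46°, cos θ_c = 0.8874.
Intercept time tᵢ = 2h cos θ_c / V₁ = 2·46.3·0.8874/1493 = 0.05504 s.
t = x/V₂ + tᵢ = 155.3/3238 + 0.05504 = 0.10300 s.

0.103 s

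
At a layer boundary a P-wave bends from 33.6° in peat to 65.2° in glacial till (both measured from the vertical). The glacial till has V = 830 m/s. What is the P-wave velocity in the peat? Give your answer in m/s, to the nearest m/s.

Snell's law: sin 33.6°/V₁ = sin 65.2°/V₂.
V₁ = V₂·sin 33.6°/sin 65.2° = 830 × 0.6096 = 505.98 m/s.

506 m/s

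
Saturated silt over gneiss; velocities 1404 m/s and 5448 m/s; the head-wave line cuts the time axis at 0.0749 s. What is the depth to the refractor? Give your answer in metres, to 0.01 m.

θ_c = arcsin(1404/5448) = 14.93°; cos θ_c = 0.9662.
tᵢ = 2h cos θ_c/V₁ ⇒ h = tᵢ·V₁/(2 cos θ_c) = 0.0749·1404/(2·0.9662) = 54.42 m.

54.42 m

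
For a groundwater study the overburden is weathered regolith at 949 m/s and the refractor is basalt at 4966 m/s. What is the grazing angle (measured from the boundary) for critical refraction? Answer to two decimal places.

Critical incidence: sin θ_c = V₁/V₂ = 949/4966 = 0.1911.
θ_c = arcsin 0.1911 = 11.02°.
Measured from the interface: 90° − 11.02° = 78.98°.

78.98°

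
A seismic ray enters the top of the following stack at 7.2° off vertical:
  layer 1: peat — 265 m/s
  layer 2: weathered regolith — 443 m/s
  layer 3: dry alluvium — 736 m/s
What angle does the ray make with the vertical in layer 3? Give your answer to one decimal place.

20.4°

Snell's law across each interface conserves sin θ / V, so sin θ_3 = V_3·sin θ₁/V₁.
sin θ_3 = 736 × sin 7.2° / 265 = 0.3481.
θ_3 = arcsin 0.3481 = 20.37°.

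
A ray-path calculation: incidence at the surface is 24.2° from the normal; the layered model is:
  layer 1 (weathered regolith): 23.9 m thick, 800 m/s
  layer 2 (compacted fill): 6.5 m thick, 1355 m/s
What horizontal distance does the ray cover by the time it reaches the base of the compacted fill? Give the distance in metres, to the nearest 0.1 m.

p = sin θ₁/V₁ = sin 24.2°/800 = 5.1240e-04 s/m is conserved through the stack.
Layer 1: θ = 24.20°; offset = 23.9·tan 24.20° = 10.741 m.
Layer 2: sin θ = p·1355 = 0.6943 → θ = 43.97°; offset = 6.5·tan 43.97° = 6.271 m.
Summing the layer offsets gives 17.012 m.

17.0 m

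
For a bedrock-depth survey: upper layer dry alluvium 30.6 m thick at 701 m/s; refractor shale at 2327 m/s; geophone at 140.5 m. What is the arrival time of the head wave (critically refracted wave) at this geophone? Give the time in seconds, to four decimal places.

0.1436 s

θ_c = arcsin(V₁/V₂) = arcsin(701/2327) = 17.53°, cos θ_c = 0.9535.
Intercept time tᵢ = 2h cos θ_c / V₁ = 2·30.6·0.9535/701 = 0.08325 s.
t = x/V₂ + tᵢ = 140.5/2327 + 0.08325 = 0.14363 s.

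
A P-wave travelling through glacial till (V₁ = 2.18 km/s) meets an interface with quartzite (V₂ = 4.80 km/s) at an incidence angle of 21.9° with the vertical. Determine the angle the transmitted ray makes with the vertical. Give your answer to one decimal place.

Snell's law: sin θ₂ = (V₂/V₁)·sin θ₁ = (4.80/2.18)·sin 21.9° = 0.8213.
θ₂ = arcsin 0.8213 = 55.21° from the normal.

55.2°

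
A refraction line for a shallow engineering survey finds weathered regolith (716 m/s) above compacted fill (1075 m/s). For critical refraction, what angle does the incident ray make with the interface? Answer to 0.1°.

48.2°

At critical incidence the refracted ray runs along the interface (θ₂ = 90°), so sin θ_c = V₁/V₂.
θ_c = arcsin(716/1075) = arcsin 0.6660 = 41.76°.
Measured from the interface: 90° − 41.76° = 48.24°.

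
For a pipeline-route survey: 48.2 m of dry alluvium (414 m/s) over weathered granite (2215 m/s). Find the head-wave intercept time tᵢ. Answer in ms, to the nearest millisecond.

229 ms

tᵢ = 2h·√(V₂²−V₁²)/(V₁V₂).
√(V₂²−V₁²) = √(2215²−414²) = 2176.0 m/s.
tᵢ = 2·48.2·2176.0/(414·2215) = 0.22875 s.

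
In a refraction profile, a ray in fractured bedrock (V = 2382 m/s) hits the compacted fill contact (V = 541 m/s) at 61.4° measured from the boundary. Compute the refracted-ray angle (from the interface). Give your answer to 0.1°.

Convert to the normal: θ₁ = 90° − 61.4° = 28.6°.
Snell's law: sin θ₂ = (V₂/V₁)·sin θ₁ = (541/2382)·sin 28.6° = 0.1087.
θ₂ = sin⁻¹(0.1087) = 6.24° (from vertical).
From the interface: 90° − 6.24° = 83.76°.

83.8°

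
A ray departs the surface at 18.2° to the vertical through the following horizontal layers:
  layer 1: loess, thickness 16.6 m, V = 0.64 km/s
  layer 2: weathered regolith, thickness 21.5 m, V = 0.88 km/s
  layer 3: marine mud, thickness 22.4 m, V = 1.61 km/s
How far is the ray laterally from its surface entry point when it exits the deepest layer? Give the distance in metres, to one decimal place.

Ray parameter p = sin 18.2° / 0.64 km/s = 4.8802e-01 s/km.
Layer 1: θ = 18.20°; offset = 16.6·tan 18.20° = 5.458 m.
Layer 2: sin θ = p·0.88 = 0.4295 → θ = 25.43°; offset = 21.5·tan 25.43° = 10.224 m.
Layer 3: sin θ = p·1.61 = 0.7857 → θ = 51.79°; offset = 22.4·tan 51.79° = 28.452 m.
Total horizontal offset = 44.134 m.

44.1 m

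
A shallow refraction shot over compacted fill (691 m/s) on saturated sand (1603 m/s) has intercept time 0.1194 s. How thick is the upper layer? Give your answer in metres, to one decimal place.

45.7 m

θ_c = arcsin(691/1603) = 25.54°; cos θ_c = 0.9023.
tᵢ = 2h cos θ_c/V₁ ⇒ h = tᵢ·V₁/(2 cos θ_c) = 0.1194·691/(2·0.9023) = 45.72 m.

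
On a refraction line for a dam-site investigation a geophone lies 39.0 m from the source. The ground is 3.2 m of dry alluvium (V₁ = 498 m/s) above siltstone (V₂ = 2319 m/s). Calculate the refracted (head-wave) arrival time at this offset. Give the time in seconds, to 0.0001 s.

0.0294 s

t = x/V₂ + 2h·√(V₂²−V₁²)/(V₁V₂).
√(V₂²−V₁²) = √(2319²−498²) = 2264.9 m/s; delay term = 2·3.2·2264.9/(498·2319) = 0.01255 s.
t = 39.0/2319 + 0.01255 = 0.02937 s.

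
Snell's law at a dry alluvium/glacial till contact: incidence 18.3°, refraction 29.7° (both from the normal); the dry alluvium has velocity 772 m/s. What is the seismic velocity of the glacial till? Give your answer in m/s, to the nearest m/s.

1218 m/s

sin 18.3° = 0.3140; sin 29.7° = 0.4955.
V₂ = V₁·(sin θ₂/sin θ₁) = 772·(0.4955/0.3140) = 1218.16 m/s.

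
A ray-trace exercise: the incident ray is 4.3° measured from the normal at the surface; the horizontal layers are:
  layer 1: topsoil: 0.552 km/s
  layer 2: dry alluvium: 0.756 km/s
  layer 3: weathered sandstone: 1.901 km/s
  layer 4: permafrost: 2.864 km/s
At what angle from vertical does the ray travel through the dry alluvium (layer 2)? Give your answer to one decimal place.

Ray parameter p = sin 4.3° / 0.552 = 1.3583e-01 s/km.
sin θ_2 = p·V_2 = 1.3583e-01 × 0.756 = 0.1027.
θ_2 = 5.89° from the vertical.

5.9°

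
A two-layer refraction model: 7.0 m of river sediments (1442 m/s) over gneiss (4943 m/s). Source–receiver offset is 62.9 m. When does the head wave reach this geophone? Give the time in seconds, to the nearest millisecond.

t = x/V₂ + 2h·√(V₂²−V₁²)/(V₁V₂).
√(V₂²−V₁²) = √(4943²−1442²) = 4728.0 m/s; delay term = 2·7.0·4728.0/(1442·4943) = 0.00929 s.
t = 62.9/4943 + 0.00929 = 0.02201 s.

0.022 s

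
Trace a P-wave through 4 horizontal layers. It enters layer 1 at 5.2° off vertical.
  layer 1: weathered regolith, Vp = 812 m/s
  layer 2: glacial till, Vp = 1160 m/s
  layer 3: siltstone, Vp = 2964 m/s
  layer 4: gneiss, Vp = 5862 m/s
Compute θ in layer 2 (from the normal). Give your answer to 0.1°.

7.4°

Snell's law across each interface conserves sin θ / V, so sin θ_2 = V_2·sin θ₁/V₁.
sin θ_2 = 1160 × sin 5.2° / 812 = 0.1295.
θ_2 = 7.44° from the vertical.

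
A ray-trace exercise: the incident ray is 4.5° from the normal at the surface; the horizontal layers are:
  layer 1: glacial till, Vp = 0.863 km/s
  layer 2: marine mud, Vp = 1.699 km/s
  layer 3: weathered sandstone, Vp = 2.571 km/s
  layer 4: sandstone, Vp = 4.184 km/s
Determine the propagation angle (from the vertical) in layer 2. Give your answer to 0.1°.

8.9°

Ray parameter p = sin 4.5° / 0.863 = 9.0914e-02 s/km.
sin θ_2 = p·V_2 = 9.0914e-02 × 1.699 = 0.1545.
θ_2 = arcsin 0.1545 = 8.89°.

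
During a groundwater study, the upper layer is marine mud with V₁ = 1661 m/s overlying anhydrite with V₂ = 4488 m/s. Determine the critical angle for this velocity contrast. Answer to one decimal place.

21.7°

Critical incidence: sin θ_c = V₁/V₂ = 1661/4488 = 0.3701.
θ_c = arcsin 0.3701 = 21.72°.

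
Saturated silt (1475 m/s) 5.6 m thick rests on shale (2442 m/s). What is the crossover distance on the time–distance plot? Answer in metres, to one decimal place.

x_cross = 2h·√((V₂+V₁)/(V₂−V₁)).
(V₂+V₁)/(V₂−V₁) = (2442+1475)/(2442−1475) = 4.0507; √ = 2.0126.
x_cross = 2·5.6·2.0126 = 22.54 m.

22.5 m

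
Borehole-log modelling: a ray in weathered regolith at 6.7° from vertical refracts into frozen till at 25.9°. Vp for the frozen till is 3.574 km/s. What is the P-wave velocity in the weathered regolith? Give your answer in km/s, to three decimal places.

Snell's law: sin 6.7°/V₁ = sin 25.9°/V₂.
V₁ = V₂·sin 6.7°/sin 25.9° = 3.574 × 0.2671 = 0.955 km/s.

0.955 km/s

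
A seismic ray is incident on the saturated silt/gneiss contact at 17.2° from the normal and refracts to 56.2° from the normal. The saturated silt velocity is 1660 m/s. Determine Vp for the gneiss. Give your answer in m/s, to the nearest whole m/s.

4665 m/s

Snell's law: sin 17.2°/V₁ = sin 56.2°/V₂.
V₂ = V₁·sin 56.2°/sin 17.2° = 1660 × 2.8102 = 4664.85 m/s.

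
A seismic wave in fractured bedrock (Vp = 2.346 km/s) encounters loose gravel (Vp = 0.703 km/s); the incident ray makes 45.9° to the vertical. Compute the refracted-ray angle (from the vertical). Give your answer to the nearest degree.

Snell's law: sin θ₂ = (V₂/V₁)·sin θ₁ = (0.703/2.346)·sin 45.9° = 0.2152.
θ₂ = sin⁻¹(0.2152) = 12.43° (from vertical).

12°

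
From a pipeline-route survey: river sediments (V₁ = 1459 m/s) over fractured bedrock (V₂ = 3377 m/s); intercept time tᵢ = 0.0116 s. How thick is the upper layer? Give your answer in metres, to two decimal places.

9.38 m

h = tᵢ·V₁·V₂ / (2·√(V₂²−V₁²)).
√(V₂²−V₁²) = √(3377² − 1459²) = 3045.6 m/s.
h = 0.0116 s × 1459 × 3377 / (2 × 3045.6) = 9.38 m.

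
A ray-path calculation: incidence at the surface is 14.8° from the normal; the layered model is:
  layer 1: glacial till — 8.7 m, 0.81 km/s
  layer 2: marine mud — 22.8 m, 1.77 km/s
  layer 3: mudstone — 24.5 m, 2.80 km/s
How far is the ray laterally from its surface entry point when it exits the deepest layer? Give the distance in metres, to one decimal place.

Ray parameter p = sin 14.8° / 0.81 km/s = 3.1537e-01 s/km.
Layer 1: θ = 14.80°; offset = 8.7·tan 14.80° = 2.299 m.
Layer 2: sin θ = p·1.77 = 0.5582 → θ = 33.93°; offset = 22.8·tan 33.93° = 15.339 m.
Layer 3: sin θ = p·2.80 = 0.8830 → θ = 62.01°; offset = 24.5·tan 62.01° = 46.096 m.
Σ offsets = 63.733 m.

63.7 m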